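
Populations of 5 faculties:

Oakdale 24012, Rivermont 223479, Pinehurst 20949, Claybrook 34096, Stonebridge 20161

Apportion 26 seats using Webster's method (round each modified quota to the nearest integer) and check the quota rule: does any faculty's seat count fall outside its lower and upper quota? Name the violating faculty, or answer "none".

Standard quotas: Oakdale 1.935, Rivermont 18.006, Pinehurst 1.688, Claybrook 2.747, Stonebridge 1.624.
Webster allocation: Oakdale 2, Rivermont 17, Pinehurst 2, Claybrook 3, Stonebridge 2.
Rivermont has quota 18.006 (lower 18, upper 19) but receives 17 — outside the quota interval.

Rivermont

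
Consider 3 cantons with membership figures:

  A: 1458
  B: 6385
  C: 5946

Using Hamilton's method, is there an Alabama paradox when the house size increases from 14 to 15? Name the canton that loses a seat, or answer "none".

none

At 14 seats: A 1, B 7, C 6.
At 15 seats: A 2, B 7, C 6.
No canton's allocation decreased.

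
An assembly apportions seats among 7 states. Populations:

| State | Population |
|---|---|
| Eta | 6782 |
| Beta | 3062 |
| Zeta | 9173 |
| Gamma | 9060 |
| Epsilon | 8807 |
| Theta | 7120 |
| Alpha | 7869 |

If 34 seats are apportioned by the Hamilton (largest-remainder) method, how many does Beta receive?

The standard divisor is 51873/34 ≈ 1525.676.
Standard quotas: Eta 4.4452, Beta 2.0070, Zeta 6.0124, Gamma 5.9383, Epsilon 5.7725, Theta 4.6668, Alpha 5.1577.
Lower quotas: Eta 4, Beta 2, Zeta 6, Gamma 5, Epsilon 5, Theta 4, Alpha 5 (sum 31, leaving 3 seats).
Remainders in descending order: Gamma 0.9383, Epsilon 0.7725, Theta 0.6668, Eta 0.4452, Alpha 0.1577, Zeta 0.0124, Beta 0.0070.
Largest remainders: Gamma, Epsilon, Theta receive the extra seats.
Beta receives 2.

2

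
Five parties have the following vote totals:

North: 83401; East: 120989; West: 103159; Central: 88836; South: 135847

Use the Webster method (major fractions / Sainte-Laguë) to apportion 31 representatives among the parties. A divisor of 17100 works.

North=5, East=7, West=6, Central=5, South=8

With modified divisor 17100: modified quotas North 4.877, East 7.075, West 6.033, Central 5.195, South 7.944.
Rounding to the nearest integer: North 5, East 7, West 6, Central 5, South 8 (total 31).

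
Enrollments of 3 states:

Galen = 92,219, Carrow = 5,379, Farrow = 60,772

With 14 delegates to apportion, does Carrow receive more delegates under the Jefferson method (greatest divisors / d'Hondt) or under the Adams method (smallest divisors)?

Adams

Jefferson: Galen 9, Carrow 0, Farrow 5.
Adams: Galen 8, Carrow 1, Farrow 5.
Carrow gets 0 under Jefferson and 1 under Adams.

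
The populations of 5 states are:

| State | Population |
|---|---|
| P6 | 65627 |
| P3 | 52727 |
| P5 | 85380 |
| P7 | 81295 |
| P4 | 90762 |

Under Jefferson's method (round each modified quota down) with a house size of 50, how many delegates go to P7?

11

Standard divisor 375791/50 ≈ 7515.82; standard quotas: P6 8.732, P3 7.015, P5 11.360, P7 10.817, P4 12.076.
Rounding down gives 8, 7, 11, 10, 12 = 48 seats, so the divisor must be adjusted.
With modified divisor 7200: modified quotas P6 9.115, P3 7.323, P5 11.858, P7 11.291, P4 12.606.
Rounding down: P6 9, P3 7, P5 11, P7 11, P4 12 (total 50).
P7 receives 11.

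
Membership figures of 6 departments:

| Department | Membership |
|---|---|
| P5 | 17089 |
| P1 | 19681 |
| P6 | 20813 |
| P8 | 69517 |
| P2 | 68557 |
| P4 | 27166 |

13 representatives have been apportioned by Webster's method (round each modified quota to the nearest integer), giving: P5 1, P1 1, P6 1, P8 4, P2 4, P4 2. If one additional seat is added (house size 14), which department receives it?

Priority for the next seat is population ÷ (current seats + 0.5).
Priorities: P5 11392.667, P1 13120.667, P6 13875.333, P8 15448.222, P2 15234.889, P4 10866.400.
Highest priority: P8.

P8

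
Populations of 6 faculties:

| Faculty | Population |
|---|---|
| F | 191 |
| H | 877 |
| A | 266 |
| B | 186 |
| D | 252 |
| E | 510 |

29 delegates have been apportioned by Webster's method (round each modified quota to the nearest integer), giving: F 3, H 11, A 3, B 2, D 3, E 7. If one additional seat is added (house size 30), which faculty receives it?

H

Priority for the next seat is population ÷ (current seats + 0.5).
Priorities: F 54.571, H 76.261, A 76.000, B 74.400, D 72.000, E 68.000.
Highest priority: H.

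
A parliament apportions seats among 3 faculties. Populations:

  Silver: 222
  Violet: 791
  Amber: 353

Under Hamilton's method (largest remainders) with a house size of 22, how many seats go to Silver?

3

Standard divisor: 1366 ÷ 22 ≈ 62.091.
Standard quotas: Silver 3.575, Violet 12.739, Amber 5.685.
Lower quotas: Silver 3, Violet 12, Amber 5 (sum 20, leaving 2 seats).
Remainders in descending order: Violet 0.739, Amber 0.685, Silver 0.575.
Largest remainders: Violet, Amber receive the extra seats.
Silver receives 3.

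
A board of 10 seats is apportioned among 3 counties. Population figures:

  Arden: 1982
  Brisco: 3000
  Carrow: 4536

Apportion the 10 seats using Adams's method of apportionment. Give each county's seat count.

Standard divisor 9518/10 ≈ 951.8; standard quotas: Arden 2.082, Brisco 3.152, Carrow 4.766.
Rounding up gives 3, 4, 5 = 12 seats, so the divisor must be adjusted.
With modified divisor 1100: modified quotas Arden 1.802, Brisco 2.727, Carrow 4.124.
Rounding up: Arden 2, Brisco 3, Carrow 5 (total 10).

Arden 2; Brisco 3; Carrow 5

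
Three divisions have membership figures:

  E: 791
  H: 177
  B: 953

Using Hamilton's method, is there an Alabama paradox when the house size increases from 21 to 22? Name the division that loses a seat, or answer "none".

At 21 seats: E 9, H 2, B 10.
At 22 seats: E 9, H 2, B 11.
No division's allocation decreased.

none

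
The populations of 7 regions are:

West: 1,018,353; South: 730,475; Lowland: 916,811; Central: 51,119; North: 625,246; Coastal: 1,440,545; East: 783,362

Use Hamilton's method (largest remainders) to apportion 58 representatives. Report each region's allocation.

The standard divisor is 5565911/58 ≈ 95963.983.
Standard quotas: West 10.6118, South 7.6120, Lowland 9.5537, Central 0.5327, North 6.5154, Coastal 15.0113, East 8.1631.
Lower quotas: West 10, South 7, Lowland 9, Central 0, North 6, Coastal 15, East 8 (sum 55, leaving 3 seats).
Remainders in descending order: South 0.6120, West 0.6118, Lowland 0.5537, Central 0.5327, North 0.5154, East 0.1631, Coastal 0.0113.
The surplus seats go to South, West, Lowland.

West 11, South 8, Lowland 10, Central 0, North 6, Coastal 15, East 8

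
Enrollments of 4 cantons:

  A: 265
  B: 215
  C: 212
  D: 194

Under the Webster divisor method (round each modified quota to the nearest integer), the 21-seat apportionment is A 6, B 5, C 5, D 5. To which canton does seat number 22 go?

Priority for the next seat is population ÷ (current seats + 0.5).
Priorities: A 40.769, B 39.091, C 38.545, D 35.273.
Highest priority: A.

A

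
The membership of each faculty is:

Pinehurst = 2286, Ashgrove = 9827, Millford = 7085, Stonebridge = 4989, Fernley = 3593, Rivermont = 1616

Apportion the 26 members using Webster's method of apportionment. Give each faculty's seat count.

Pinehurst=2, Ashgrove=9, Millford=6, Stonebridge=5, Fernley=3, Rivermont=1

Standard divisor 29396/26 ≈ 1130.615; standard quotas: Pinehurst 2.022, Ashgrove 8.692, Millford 6.266, Stonebridge 4.413, Fernley 3.178, Rivermont 1.429.
Rounding to the nearest integer gives 2, 9, 6, 4, 3, 1 = 25 seats, so the divisor must be adjusted.
With modified divisor 1100: modified quotas Pinehurst 2.078, Ashgrove 8.934, Millford 6.441, Stonebridge 4.535, Fernley 3.266, Rivermont 1.469.
Rounding to the nearest integer: Pinehurst 2, Ashgrove 9, Millford 6, Stonebridge 5, Fernley 3, Rivermont 1 (total 26).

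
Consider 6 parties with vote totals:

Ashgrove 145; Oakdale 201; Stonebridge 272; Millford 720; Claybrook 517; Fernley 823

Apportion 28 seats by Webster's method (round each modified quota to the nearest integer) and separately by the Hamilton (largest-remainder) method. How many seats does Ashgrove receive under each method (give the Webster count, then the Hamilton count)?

2 and 1

Webster: Ashgrove 2, Oakdale 2, Stonebridge 3, Millford 7, Claybrook 5, Fernley 9.
Hamilton: Ashgrove 1, Oakdale 2, Stonebridge 3, Millford 8, Claybrook 5, Fernley 9.
Ashgrove gets 2 under Webster and 1 under Hamilton.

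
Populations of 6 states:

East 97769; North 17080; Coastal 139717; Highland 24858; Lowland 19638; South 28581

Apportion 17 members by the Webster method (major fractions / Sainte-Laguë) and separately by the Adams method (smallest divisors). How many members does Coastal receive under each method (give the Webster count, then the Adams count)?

Webster: East 5, North 1, Coastal 7, Highland 1, Lowland 1, South 2.
Adams: East 5, North 1, Coastal 6, Highland 2, Lowland 1, South 2.
Coastal gets 7 under Webster and 6 under Adams.

7 and 6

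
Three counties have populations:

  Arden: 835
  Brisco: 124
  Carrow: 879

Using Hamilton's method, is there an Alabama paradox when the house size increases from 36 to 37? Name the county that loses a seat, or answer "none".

Brisco

At 36 seats: Arden 16, Brisco 3, Carrow 17.
At 37 seats: Arden 17, Brisco 2, Carrow 18.
Brisco drops from 3 to 2.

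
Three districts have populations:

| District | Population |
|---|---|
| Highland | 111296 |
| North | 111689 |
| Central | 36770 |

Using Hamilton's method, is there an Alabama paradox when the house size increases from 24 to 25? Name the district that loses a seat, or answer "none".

Central

At 24 seats: Highland 10, North 10, Central 4.
At 25 seats: Highland 11, North 11, Central 3.
Central drops from 4 to 3.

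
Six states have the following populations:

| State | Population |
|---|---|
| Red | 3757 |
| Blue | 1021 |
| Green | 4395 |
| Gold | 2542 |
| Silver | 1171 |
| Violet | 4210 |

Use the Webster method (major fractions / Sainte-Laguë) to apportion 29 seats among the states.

Standard divisor 17096/29 ≈ 589.517; standard quotas: Red 6.373, Blue 1.732, Green 7.455, Gold 4.312, Silver 1.986, Violet 7.141.
Rounding to the nearest integer gives 6, 2, 7, 4, 2, 7 = 28 seats, so the divisor must be adjusted.
With modified divisor 580: modified quotas Red 6.478, Blue 1.760, Green 7.578, Gold 4.383, Silver 2.019, Violet 7.259.
Rounding to the nearest integer: Red 6, Blue 2, Green 8, Gold 4, Silver 2, Violet 7 (total 29).

Red=6; Blue=2; Green=8; Gold=4; Silver=2; Violet=7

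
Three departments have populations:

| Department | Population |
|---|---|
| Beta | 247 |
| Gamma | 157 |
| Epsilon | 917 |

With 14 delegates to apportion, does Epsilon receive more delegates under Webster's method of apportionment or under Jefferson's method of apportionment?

Jefferson

Webster: Beta 3, Gamma 2, Epsilon 9.
Jefferson: Beta 2, Gamma 1, Epsilon 11.
Epsilon gets 9 under Webster and 11 under Jefferson.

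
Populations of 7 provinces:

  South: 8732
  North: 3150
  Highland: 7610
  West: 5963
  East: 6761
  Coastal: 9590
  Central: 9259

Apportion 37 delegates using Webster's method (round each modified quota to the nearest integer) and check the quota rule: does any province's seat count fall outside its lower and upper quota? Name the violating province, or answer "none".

none

Standard quotas: South 6.327, North 2.282, Highland 5.514, West 4.321, East 4.899, Coastal 6.949, Central 6.709.
Webster allocation: South 6, North 2, Highland 6, West 4, East 5, Coastal 7, Central 7.
Every allocation lies between the lower and upper quota.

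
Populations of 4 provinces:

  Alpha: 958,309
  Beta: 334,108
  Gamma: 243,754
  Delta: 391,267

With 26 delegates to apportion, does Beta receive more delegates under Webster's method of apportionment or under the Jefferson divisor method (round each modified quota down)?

Webster

Webster: Alpha 13, Beta 5, Gamma 3, Delta 5.
Jefferson: Alpha 14, Beta 4, Gamma 3, Delta 5.
Beta gets 5 under Webster and 4 under Jefferson.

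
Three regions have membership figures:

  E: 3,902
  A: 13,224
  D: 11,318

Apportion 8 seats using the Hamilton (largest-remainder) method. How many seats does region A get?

Standard divisor: 28444 ÷ 8 ≈ 3555.5.
Standard quotas: E 1.0975, A 3.7193, D 3.1832.
Lower quotas: E 1, A 3, D 3 (sum 7, leaving 1 seat).
Remainders in descending order: A 0.7193, D 0.1832, E 0.0975.
Largest remainder: A receives the extra seat.
A receives 4.

4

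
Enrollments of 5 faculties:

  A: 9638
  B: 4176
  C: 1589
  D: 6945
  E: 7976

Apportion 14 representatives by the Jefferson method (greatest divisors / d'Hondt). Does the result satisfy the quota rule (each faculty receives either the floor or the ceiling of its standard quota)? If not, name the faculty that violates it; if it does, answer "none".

none

Standard quotas: A 4.450, B 1.928, C 0.734, D 3.206, E 3.682.
Jefferson allocation: A 5, B 2, C 0, D 3, E 4.
Every allocation lies between the lower and upper quota.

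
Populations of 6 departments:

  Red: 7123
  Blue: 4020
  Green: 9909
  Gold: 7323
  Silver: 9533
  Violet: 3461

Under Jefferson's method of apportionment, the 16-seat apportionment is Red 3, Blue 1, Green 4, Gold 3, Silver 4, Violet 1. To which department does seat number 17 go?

Priority for the next seat is population ÷ (current seats + 1).
Priorities: Red 1780.750, Blue 2010.000, Green 1981.800, Gold 1830.750, Silver 1906.600, Violet 1730.500.
Highest priority: Blue.

Blue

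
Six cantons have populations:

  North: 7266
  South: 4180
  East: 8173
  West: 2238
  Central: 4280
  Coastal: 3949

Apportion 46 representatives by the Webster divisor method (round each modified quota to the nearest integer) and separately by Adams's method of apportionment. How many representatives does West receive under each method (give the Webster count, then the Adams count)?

3 and 4

Webster: North 11, South 6, East 13, West 3, Central 7, Coastal 6.
Adams: North 11, South 6, East 12, West 4, Central 7, Coastal 6.
West gets 3 under Webster and 4 under Adams.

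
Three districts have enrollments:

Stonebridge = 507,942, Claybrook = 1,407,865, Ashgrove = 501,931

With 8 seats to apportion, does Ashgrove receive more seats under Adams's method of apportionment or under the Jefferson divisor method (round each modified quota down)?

Adams

Adams: Stonebridge 2, Claybrook 4, Ashgrove 2.
Jefferson: Stonebridge 2, Claybrook 5, Ashgrove 1.
Ashgrove gets 2 under Adams and 1 under Jefferson.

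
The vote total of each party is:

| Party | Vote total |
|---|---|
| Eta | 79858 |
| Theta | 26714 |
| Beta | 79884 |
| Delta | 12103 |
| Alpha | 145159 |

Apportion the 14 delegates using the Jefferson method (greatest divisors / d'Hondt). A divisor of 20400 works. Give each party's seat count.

With modified divisor 20400: modified quotas Eta 3.915, Theta 1.310, Beta 3.916, Delta 0.593, Alpha 7.116.
Rounding down: Eta 3, Theta 1, Beta 3, Delta 0, Alpha 7 (total 14).

Eta 3, Theta 1, Beta 3, Delta 0, Alpha 7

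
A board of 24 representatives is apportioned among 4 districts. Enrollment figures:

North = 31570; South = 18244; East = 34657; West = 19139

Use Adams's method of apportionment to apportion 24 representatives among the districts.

Standard divisor 103610/24 ≈ 4317.083; standard quotas: North 7.313, South 4.226, East 8.028, West 4.433.
Rounding up gives 8, 5, 9, 5 = 27 seats, so the divisor must be adjusted.
With modified divisor 4700: modified quotas North 6.717, South 3.882, East 7.374, West 4.072.
Rounding up: North 7, South 4, East 8, West 5 (total 24).

North=7, South=4, East=8, West=5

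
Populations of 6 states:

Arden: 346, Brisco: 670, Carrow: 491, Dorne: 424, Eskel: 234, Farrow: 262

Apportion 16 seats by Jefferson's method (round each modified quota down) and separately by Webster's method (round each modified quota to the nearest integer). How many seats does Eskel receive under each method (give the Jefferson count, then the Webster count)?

Jefferson: Arden 2, Brisco 5, Carrow 3, Dorne 3, Eskel 1, Farrow 2.
Webster: Arden 2, Brisco 4, Carrow 3, Dorne 3, Eskel 2, Farrow 2.
Eskel gets 1 under Jefferson and 2 under Webster.

1 and 2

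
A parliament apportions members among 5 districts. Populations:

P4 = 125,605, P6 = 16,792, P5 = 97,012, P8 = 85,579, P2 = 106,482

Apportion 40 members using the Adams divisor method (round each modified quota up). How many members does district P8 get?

8

Standard divisor 431470/40 ≈ 10786.75; standard quotas: P4 11.644, P6 1.557, P5 8.994, P8 7.934, P2 9.872.
Rounding up gives 12, 2, 9, 8, 10 = 41 seats, so the divisor must be adjusted.
With modified divisor 11600: modified quotas P4 10.828, P6 1.448, P5 8.363, P8 7.378, P2 9.179.
Rounding up: P4 11, P6 2, P5 9, P8 8, P2 10 (total 40).
P8 receives 8.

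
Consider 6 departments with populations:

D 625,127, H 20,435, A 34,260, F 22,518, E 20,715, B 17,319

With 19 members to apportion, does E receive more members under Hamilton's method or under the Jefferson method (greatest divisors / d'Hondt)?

Hamilton

Hamilton: D 16, H 0, A 1, F 1, E 1, B 0.
Jefferson: D 18, H 0, A 1, F 0, E 0, B 0.
E gets 1 under Hamilton and 0 under Jefferson.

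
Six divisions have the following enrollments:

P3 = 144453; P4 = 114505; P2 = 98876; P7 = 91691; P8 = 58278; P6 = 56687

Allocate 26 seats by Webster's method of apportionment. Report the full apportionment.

Standard divisor 564490/26 ≈ 21711.154; standard quotas: P3 6.653, P4 5.274, P2 4.554, P7 4.223, P8 2.684, P6 2.611.
Rounding to the nearest integer gives 7, 5, 5, 4, 3, 3 = 27 seats, so the divisor must be adjusted.
With modified divisor 22100: modified quotas P3 6.536, P4 5.181, P2 4.474, P7 4.149, P8 2.637, P6 2.565.
Rounding to the nearest integer: P3 7, P4 5, P2 4, P7 4, P8 3, P6 3 (total 26).

P3 7, P4 5, P2 4, P7 4, P8 3, P6 3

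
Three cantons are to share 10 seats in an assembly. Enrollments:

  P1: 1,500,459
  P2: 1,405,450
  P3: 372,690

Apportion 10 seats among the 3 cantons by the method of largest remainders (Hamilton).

P1=5; P2=4; P3=1

The standard divisor is 3278599/10 ≈ 327859.9.
Standard quotas: P1 4.5765, P2 4.2867, P3 1.1367.
Lower quotas: P1 4, P2 4, P3 1 (sum 9, leaving 1 seat).
Remainders in descending order: P1 0.5765, P2 0.2867, P3 0.1367.
Largest remainder: P1 receives the extra seat.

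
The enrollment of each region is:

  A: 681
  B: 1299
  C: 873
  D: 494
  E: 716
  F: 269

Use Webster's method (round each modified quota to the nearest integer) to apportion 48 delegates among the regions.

Standard divisor 4332/48 ≈ 90.25; standard quotas: A 7.546, B 14.393, C 9.673, D 5.474, E 7.934, F 2.981.
Rounding to the nearest integer gives A 8, B 14, C 10, D 5, E 8, F 3 — total 48, matching the house size, so no adjustment is needed.

A=8; B=14; C=10; D=5; E=8; F=3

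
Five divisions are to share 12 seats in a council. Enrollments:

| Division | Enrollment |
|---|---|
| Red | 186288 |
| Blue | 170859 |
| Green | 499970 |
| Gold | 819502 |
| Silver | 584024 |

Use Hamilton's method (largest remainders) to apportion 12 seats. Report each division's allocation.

The standard divisor is 2260643/12 ≈ 188386.917.
Standard quotas: Red 0.9889, Blue 0.9070, Green 2.6540, Gold 4.3501, Silver 3.1001.
Lower quotas: Red 0, Blue 0, Green 2, Gold 4, Silver 3 (sum 9, leaving 3 seats).
Remainders in descending order: Red 0.9889, Blue 0.9070, Green 0.6540, Gold 0.3501, Silver 0.1001.
Largest remainders: Red, Blue, Green receive the extra seats.

Red=1, Blue=1, Green=3, Gold=4, Silver=3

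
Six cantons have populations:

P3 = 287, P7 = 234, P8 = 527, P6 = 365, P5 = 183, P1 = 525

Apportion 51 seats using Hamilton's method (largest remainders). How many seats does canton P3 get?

7

Total 2121; standard divisor 2121/51 ≈ 41.588.
Standard quotas: P3 6.901, P7 5.627, P8 12.672, P6 8.777, P5 4.400, P1 12.624.
Lower quotas: P3 6, P7 5, P8 12, P6 8, P5 4, P1 12 (sum 47, leaving 4 seats).
Remainders in descending order: P3 0.901, P6 0.777, P8 0.672, P7 0.627, P1 0.624, P5 0.400.
The surplus seats go to P3, P6, P8, P7.
P3 receives 7.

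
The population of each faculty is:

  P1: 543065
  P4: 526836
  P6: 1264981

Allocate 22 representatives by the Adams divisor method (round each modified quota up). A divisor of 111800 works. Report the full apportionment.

With modified divisor 111800: modified quotas P1 4.857, P4 4.712, P6 11.315.
Rounding up: P1 5, P4 5, P6 12 (total 22).

P1=5, P4=5, P6=12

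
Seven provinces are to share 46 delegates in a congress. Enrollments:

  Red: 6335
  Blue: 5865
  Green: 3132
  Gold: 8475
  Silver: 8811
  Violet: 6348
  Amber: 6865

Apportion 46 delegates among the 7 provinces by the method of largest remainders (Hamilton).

Red 6, Blue 6, Green 3, Gold 9, Silver 9, Violet 6, Amber 7

Standard divisor: 45831 ÷ 46 ≈ 996.326.
Standard quotas: Red 6.3584, Blue 5.8866, Green 3.1435, Gold 8.5063, Silver 8.8435, Violet 6.3714, Amber 6.8903.
Lower quotas: Red 6, Blue 5, Green 3, Gold 8, Silver 8, Violet 6, Amber 6 (sum 42, leaving 4 seats).
Remainders in descending order: Amber 0.8903, Blue 0.8866, Silver 0.8435, Gold 0.5063, Violet 0.3714, Red 0.3584, Green 0.1435.
Largest remainders: Amber, Blue, Silver, Gold receive the extra seats.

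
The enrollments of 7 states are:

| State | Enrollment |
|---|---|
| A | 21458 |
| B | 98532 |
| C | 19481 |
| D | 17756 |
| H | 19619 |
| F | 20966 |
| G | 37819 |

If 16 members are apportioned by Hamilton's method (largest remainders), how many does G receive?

3

The standard divisor is 235631/16 ≈ 14726.938.
Standard quotas: A 1.4571, B 6.6906, C 1.3228, D 1.2057, H 1.3322, F 1.4236, G 2.5680.
Lower quotas: A 1, B 6, C 1, D 1, H 1, F 1, G 2 (sum 13, leaving 3 seats).
Remainders in descending order: B 0.6906, G 0.5680, A 0.4571, F 0.4236, H 0.3322, C 0.3228, D 0.2057.
The surplus seats go to B, G, A.
G receives 3.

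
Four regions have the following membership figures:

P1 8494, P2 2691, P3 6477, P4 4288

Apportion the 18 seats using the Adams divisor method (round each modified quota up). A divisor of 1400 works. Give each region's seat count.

With modified divisor 1400: modified quotas P1 6.067, P2 1.922, P3 4.626, P4 3.063.
Rounding up: P1 7, P2 2, P3 5, P4 4 (total 18).

P1=7, P2=2, P3=5, P4=4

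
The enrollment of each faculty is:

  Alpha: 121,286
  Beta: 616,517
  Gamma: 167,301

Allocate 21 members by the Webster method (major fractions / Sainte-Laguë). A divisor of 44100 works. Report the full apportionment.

With modified divisor 44100: modified quotas Alpha 2.750, Beta 13.980, Gamma 3.794.
Rounding to the nearest integer: Alpha 3, Beta 14, Gamma 4 (total 21).

Alpha=3; Beta=14; Gamma=4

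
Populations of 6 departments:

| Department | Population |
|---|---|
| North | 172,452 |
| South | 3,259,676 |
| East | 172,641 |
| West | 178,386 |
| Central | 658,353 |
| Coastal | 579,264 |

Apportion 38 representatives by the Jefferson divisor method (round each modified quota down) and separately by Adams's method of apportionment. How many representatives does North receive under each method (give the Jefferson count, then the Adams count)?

1 and 2

Jefferson: North 1, South 26, East 1, West 1, Central 5, Coastal 4.
Adams: North 2, South 23, East 2, West 2, Central 5, Coastal 4.
North gets 1 under Jefferson and 2 under Adams.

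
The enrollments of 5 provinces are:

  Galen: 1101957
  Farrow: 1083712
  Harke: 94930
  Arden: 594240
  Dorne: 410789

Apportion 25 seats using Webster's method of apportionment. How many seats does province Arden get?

Standard divisor 3285628/25 ≈ 131425.12; standard quotas: Galen 8.385, Farrow 8.246, Harke 0.722, Arden 4.522, Dorne 3.126.
Rounding to the nearest integer gives Galen 8, Farrow 8, Harke 1, Arden 5, Dorne 3 — total 25, matching the house size, so no adjustment is needed.
Arden receives 5.

5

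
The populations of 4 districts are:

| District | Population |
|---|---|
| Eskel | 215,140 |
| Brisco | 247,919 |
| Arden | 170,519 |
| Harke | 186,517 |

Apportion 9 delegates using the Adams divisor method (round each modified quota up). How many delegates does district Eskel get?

2

Standard divisor 820095/9 ≈ 91121.667; standard quotas: Eskel 2.361, Brisco 2.721, Arden 1.871, Harke 2.047.
Rounding up gives 3, 3, 2, 3 = 11 seats, so the divisor must be adjusted.
With modified divisor 115800: modified quotas Eskel 1.858, Brisco 2.141, Arden 1.473, Harke 1.611.
Rounding up: Eskel 2, Brisco 3, Arden 2, Harke 2 (total 9).
Eskel receives 2.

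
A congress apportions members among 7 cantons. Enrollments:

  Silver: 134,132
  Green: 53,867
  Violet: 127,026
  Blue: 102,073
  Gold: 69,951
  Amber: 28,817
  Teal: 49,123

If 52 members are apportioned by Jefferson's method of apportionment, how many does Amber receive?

Standard divisor 564989/52 ≈ 10865.173; standard quotas: Silver 12.345, Green 4.958, Violet 11.691, Blue 9.395, Gold 6.438, Amber 2.652, Teal 4.521.
Rounding down gives 12, 4, 11, 9, 6, 2, 4 = 48 seats, so the divisor must be adjusted.
With modified divisor 10100: modified quotas Silver 13.280, Green 5.333, Violet 12.577, Blue 10.106, Gold 6.926, Amber 2.853, Teal 4.864.
Rounding down: Silver 13, Green 5, Violet 12, Blue 10, Gold 6, Amber 2, Teal 4 (total 52).
Amber receives 2.

2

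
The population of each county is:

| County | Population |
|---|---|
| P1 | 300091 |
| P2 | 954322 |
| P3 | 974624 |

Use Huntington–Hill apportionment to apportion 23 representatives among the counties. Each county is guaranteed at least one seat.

With divisor 96761: modified quotas P1 3.101, P2 9.863, P3 10.072.
Geometric-mean thresholds: P1 √(3·4)=3.464, P2 √(9·10)=9.487, P3 √(10·11)=10.488.
Each quota rounded against its threshold gives P1 3, P2 10, P3 10 (total 23).

P1 3, P2 10, P3 10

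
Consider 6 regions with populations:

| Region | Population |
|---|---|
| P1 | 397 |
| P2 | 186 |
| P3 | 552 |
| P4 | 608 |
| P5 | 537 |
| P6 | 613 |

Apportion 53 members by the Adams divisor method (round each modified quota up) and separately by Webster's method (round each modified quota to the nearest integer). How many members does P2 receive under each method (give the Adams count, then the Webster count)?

Adams: P1 7, P2 4, P3 10, P4 11, P5 10, P6 11.
Webster: P1 7, P2 3, P3 10, P4 11, P5 10, P6 12.
P2 gets 4 under Adams and 3 under Webster.

4 and 3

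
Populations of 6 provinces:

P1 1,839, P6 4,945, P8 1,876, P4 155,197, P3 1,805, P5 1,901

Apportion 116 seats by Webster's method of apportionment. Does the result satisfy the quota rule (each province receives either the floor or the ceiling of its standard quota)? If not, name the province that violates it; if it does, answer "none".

P4

Standard quotas: P1 1.273, P6 3.423, P8 1.299, P4 107.439, P3 1.250, P5 1.316.
Webster allocation: P1 1, P6 3, P8 1, P4 109, P3 1, P5 1.
P4 has quota 107.439 (lower 107, upper 108) but receives 109 — outside the quota interval.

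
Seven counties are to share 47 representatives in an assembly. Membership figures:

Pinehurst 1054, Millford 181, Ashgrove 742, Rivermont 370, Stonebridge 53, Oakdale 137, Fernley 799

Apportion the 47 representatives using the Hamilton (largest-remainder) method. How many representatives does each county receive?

Pinehurst 15, Millford 3, Ashgrove 10, Rivermont 5, Stonebridge 1, Oakdale 2, Fernley 11

Standard divisor: 3336 ÷ 47 ≈ 70.979.
Standard quotas: Pinehurst 14.850, Millford 2.550, Ashgrove 10.454, Rivermont 5.213, Stonebridge 0.747, Oakdale 1.930, Fernley 11.257.
Lower quotas: Pinehurst 14, Millford 2, Ashgrove 10, Rivermont 5, Stonebridge 0, Oakdale 1, Fernley 11 (sum 43, leaving 4 seats).
Remainders in descending order: Oakdale 0.930, Pinehurst 0.850, Stonebridge 0.747, Millford 0.550, Ashgrove 0.454, Fernley 0.257, Rivermont 0.213.
Largest remainders: Oakdale, Pinehurst, Stonebridge, Millford receive the extra seats.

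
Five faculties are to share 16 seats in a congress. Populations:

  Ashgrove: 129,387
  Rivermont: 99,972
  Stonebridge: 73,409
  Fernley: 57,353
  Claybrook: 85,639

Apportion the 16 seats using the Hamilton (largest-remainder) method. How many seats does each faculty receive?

The standard divisor is 445760/16 = 27860.
Standard quotas: Ashgrove 4.6442, Rivermont 3.5884, Stonebridge 2.6349, Fernley 2.0586, Claybrook 3.0739.
Lower quotas: Ashgrove 4, Rivermont 3, Stonebridge 2, Fernley 2, Claybrook 3 (sum 14, leaving 2 seats).
Remainders in descending order: Ashgrove 0.6442, Stonebridge 0.6349, Rivermont 0.5884, Claybrook 0.0739, Fernley 0.0586.
The surplus seats go to Ashgrove, Stonebridge.

Ashgrove=5; Rivermont=3; Stonebridge=3; Fernley=2; Claybrook=3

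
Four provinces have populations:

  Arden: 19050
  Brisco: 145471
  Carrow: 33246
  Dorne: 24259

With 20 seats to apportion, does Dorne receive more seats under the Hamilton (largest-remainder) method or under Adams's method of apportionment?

Adams

Hamilton: Arden 2, Brisco 13, Carrow 3, Dorne 2.
Adams: Arden 2, Brisco 12, Carrow 3, Dorne 3.
Dorne gets 2 under Hamilton and 3 under Adams.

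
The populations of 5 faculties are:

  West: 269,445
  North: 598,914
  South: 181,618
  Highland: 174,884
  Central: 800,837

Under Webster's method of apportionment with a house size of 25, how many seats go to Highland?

2

Standard divisor 2025698/25 ≈ 81027.92; standard quotas: West 3.325, North 7.391, South 2.241, Highland 2.158, Central 9.883.
Rounding to the nearest integer gives 3, 7, 2, 2, 10 = 24 seats, so the divisor must be adjusted.
With modified divisor 78400: modified quotas West 3.437, North 7.639, South 2.317, Highland 2.231, Central 10.215.
Rounding to the nearest integer: West 3, North 8, South 2, Highland 2, Central 10 (total 25).
Highland receives 2.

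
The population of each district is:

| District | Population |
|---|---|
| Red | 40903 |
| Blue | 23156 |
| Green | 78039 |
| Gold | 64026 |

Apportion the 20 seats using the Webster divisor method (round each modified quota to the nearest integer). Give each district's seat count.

Standard divisor 206124/20 ≈ 10306.2; standard quotas: Red 3.969, Blue 2.247, Green 7.572, Gold 6.212.
Rounding to the nearest integer gives Red 4, Blue 2, Green 8, Gold 6 — total 20, matching the house size, so no adjustment is needed.

Red: 4, Blue: 2, Green: 8, Gold: 6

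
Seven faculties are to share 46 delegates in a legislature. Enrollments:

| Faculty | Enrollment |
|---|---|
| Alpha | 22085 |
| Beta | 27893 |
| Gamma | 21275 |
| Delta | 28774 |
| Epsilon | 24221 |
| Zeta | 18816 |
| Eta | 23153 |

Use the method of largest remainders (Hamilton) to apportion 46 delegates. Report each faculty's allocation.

Alpha 6, Beta 8, Gamma 6, Delta 8, Epsilon 7, Zeta 5, Eta 6

Total 166217; standard divisor 166217/46 ≈ 3613.413.
Standard quotas: Alpha 6.1120, Beta 7.7193, Gamma 5.8878, Delta 7.9631, Epsilon 6.7031, Zeta 5.2073, Eta 6.4075.
Lower quotas: Alpha 6, Beta 7, Gamma 5, Delta 7, Epsilon 6, Zeta 5, Eta 6 (sum 42, leaving 4 seats).
Remainders in descending order: Delta 0.9631, Gamma 0.8878, Beta 0.7193, Epsilon 0.7031, Eta 0.4075, Zeta 0.2073, Alpha 0.1120.
The surplus seats go to Delta, Gamma, Beta, Epsilon.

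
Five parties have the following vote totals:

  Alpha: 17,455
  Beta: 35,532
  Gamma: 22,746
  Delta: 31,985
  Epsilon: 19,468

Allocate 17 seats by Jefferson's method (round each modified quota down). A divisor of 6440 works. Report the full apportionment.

Alpha: 2, Beta: 5, Gamma: 3, Delta: 4, Epsilon: 3

With modified divisor 6440: modified quotas Alpha 2.710, Beta 5.517, Gamma 3.532, Delta 4.967, Epsilon 3.023.
Rounding down: Alpha 2, Beta 5, Gamma 3, Delta 4, Epsilon 3 (total 17).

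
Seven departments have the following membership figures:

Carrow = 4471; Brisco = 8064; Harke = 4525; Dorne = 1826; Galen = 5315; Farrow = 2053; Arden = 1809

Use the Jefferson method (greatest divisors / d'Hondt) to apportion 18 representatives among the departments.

Carrow 3, Brisco 6, Harke 3, Dorne 1, Galen 3, Farrow 1, Arden 1

Standard divisor 28063/18 ≈ 1559.056; standard quotas: Carrow 2.868, Brisco 5.172, Harke 2.902, Dorne 1.171, Galen 3.409, Farrow 1.317, Arden 1.160.
Rounding down gives 2, 5, 2, 1, 3, 1, 1 = 15 seats, so the divisor must be adjusted.
With modified divisor 1336: modified quotas Carrow 3.347, Brisco 6.036, Harke 3.387, Dorne 1.367, Galen 3.978, Farrow 1.537, Arden 1.354.
Rounding down: Carrow 3, Brisco 6, Harke 3, Dorne 1, Galen 3, Farrow 1, Arden 1 (total 18).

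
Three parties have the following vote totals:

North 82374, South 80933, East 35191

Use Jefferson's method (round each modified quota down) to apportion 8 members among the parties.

North=4, South=3, East=1

Standard divisor 198498/8 ≈ 24812.25; standard quotas: North 3.320, South 3.262, East 1.418.
Rounding down gives 3, 3, 1 = 7 seats, so the divisor must be adjusted.
With modified divisor 20400: modified quotas North 4.038, South 3.967, East 1.725.
Rounding down: North 4, South 3, East 1 (total 8).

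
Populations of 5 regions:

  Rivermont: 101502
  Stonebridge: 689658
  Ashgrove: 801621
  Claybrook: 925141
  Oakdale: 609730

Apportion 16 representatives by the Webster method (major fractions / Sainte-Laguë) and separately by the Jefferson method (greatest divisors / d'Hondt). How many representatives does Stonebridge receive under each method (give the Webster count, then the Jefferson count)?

Webster: Rivermont 1, Stonebridge 3, Ashgrove 4, Claybrook 5, Oakdale 3.
Jefferson: Rivermont 0, Stonebridge 4, Ashgrove 4, Claybrook 5, Oakdale 3.
Stonebridge gets 3 under Webster and 4 under Jefferson.

3 and 4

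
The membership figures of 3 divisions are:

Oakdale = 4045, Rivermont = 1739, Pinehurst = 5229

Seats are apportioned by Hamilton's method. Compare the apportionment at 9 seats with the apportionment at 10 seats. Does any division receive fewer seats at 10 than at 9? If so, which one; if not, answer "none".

At 9 seats: Oakdale 3, Rivermont 2, Pinehurst 4.
At 10 seats: Oakdale 4, Rivermont 1, Pinehurst 5.
Rivermont drops from 2 to 1.

Rivermont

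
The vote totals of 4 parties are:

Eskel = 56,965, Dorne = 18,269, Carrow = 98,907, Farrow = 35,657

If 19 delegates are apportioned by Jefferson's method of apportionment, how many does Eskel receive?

5

Standard divisor 209798/19 ≈ 11042; standard quotas: Eskel 5.159, Dorne 1.655, Carrow 8.957, Farrow 3.229.
Rounding down gives 5, 1, 8, 3 = 17 seats, so the divisor must be adjusted.
With modified divisor 9700: modified quotas Eskel 5.873, Dorne 1.883, Carrow 10.197, Farrow 3.676.
Rounding down: Eskel 5, Dorne 1, Carrow 10, Farrow 3 (total 19).
Eskel receives 5.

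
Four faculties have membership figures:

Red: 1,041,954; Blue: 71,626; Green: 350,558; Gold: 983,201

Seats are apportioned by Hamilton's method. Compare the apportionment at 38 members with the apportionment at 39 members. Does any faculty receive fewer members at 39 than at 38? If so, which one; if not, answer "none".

Green

At 38 seats: Red 16, Blue 1, Green 6, Gold 15.
At 39 seats: Red 17, Blue 1, Green 5, Gold 16.
Green drops from 6 to 5.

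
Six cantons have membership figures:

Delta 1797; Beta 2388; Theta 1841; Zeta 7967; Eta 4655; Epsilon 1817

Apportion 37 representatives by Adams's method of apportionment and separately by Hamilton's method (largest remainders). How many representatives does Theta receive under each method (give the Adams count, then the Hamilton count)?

Adams: Delta 3, Beta 4, Theta 4, Zeta 14, Eta 8, Epsilon 4.
Hamilton: Delta 3, Beta 4, Theta 3, Zeta 15, Eta 9, Epsilon 3.
Theta gets 4 under Adams and 3 under Hamilton.

4 and 3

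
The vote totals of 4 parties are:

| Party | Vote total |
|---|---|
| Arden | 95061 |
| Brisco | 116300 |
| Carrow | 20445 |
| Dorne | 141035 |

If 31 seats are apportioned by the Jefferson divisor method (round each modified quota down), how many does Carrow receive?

1

Standard divisor 372841/31 ≈ 12027.129; standard quotas: Arden 7.904, Brisco 9.670, Carrow 1.700, Dorne 11.726.
Rounding down gives 7, 9, 1, 11 = 28 seats, so the divisor must be adjusted.
With modified divisor 11200: modified quotas Arden 8.488, Brisco 10.384, Carrow 1.825, Dorne 12.592.
Rounding down: Arden 8, Brisco 10, Carrow 1, Dorne 12 (total 31).
Carrow receives 1.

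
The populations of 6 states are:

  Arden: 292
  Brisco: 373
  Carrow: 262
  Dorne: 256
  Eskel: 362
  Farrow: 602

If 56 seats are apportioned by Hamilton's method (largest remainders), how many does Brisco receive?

Standard divisor: 2147 ÷ 56 ≈ 38.339.
Standard quotas: Arden 7.616, Brisco 9.729, Carrow 6.834, Dorne 6.677, Eskel 9.442, Farrow 15.702.
Lower quotas: Arden 7, Brisco 9, Carrow 6, Dorne 6, Eskel 9, Farrow 15 (sum 52, leaving 4 seats).
Remainders in descending order: Carrow 0.834, Brisco 0.729, Farrow 0.702, Dorne 0.677, Arden 0.616, Eskel 0.442.
The surplus seats go to Carrow, Brisco, Farrow, Dorne.
Brisco receives 10.

10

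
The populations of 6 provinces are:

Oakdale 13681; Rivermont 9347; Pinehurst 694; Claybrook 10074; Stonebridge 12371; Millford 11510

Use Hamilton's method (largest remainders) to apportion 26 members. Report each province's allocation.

Oakdale: 6, Rivermont: 4, Pinehurst: 0, Claybrook: 5, Stonebridge: 6, Millford: 5

Total 57677; standard divisor 57677/26 ≈ 2218.346.
Standard quotas: Oakdale 6.1672, Rivermont 4.2135, Pinehurst 0.3128, Claybrook 4.5412, Stonebridge 5.5767, Millford 5.1886.
Lower quotas: Oakdale 6, Rivermont 4, Pinehurst 0, Claybrook 4, Stonebridge 5, Millford 5 (sum 24, leaving 2 seats).
Remainders in descending order: Stonebridge 0.5767, Claybrook 0.5412, Pinehurst 0.3128, Rivermont 0.2135, Millford 0.1886, Oakdale 0.1672.
Largest remainders: Stonebridge, Claybrook receive the extra seats.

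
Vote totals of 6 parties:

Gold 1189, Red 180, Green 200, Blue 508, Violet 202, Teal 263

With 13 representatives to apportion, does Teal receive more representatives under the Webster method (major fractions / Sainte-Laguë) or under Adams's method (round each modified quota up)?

Adams

Webster: Gold 6, Red 1, Green 1, Blue 3, Violet 1, Teal 1.
Adams: Gold 5, Red 1, Green 1, Blue 3, Violet 1, Teal 2.
Teal gets 1 under Webster and 2 under Adams.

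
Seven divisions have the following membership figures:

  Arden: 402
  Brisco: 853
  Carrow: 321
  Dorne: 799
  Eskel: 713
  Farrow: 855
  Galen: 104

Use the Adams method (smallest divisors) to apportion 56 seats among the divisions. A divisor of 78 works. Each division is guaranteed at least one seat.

With modified divisor 78: modified quotas Arden 5.154, Brisco 10.936, Carrow 4.115, Dorne 10.244, Eskel 9.141, Farrow 10.962, Galen 1.333.
Rounding up: Arden 6, Brisco 11, Carrow 5, Dorne 11, Eskel 10, Farrow 11, Galen 2 (total 56).

Arden=6, Brisco=11, Carrow=5, Dorne=11, Eskel=10, Farrow=11, Galen=2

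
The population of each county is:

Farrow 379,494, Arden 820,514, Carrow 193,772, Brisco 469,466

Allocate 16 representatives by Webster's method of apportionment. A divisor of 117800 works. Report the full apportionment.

With modified divisor 117800: modified quotas Farrow 3.222, Arden 6.965, Carrow 1.645, Brisco 3.985.
Rounding to the nearest integer: Farrow 3, Arden 7, Carrow 2, Brisco 4 (total 16).

Farrow=3, Arden=7, Carrow=2, Brisco=4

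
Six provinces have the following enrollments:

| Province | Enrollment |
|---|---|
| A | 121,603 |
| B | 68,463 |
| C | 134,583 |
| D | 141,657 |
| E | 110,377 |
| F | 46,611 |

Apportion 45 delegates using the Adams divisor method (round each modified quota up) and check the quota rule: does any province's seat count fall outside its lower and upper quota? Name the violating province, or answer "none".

Standard quotas: A 8.779, B 4.943, C 9.716, D 10.227, E 7.969, F 3.365.
Adams allocation: A 9, B 5, C 9, D 10, E 8, F 4.
Every allocation lies between the lower and upper quota.

none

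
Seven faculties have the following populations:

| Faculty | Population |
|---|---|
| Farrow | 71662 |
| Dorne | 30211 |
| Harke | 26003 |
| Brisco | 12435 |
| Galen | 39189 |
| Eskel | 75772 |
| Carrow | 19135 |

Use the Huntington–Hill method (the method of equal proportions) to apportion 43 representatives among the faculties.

Farrow 11; Dorne 5; Harke 4; Brisco 2; Galen 6; Eskel 12; Carrow 3

With divisor 6416: modified quotas Farrow 11.169, Dorne 4.709, Harke 4.053, Brisco 1.938, Galen 6.108, Eskel 11.810, Carrow 2.982.
Geometric-mean thresholds: Farrow √(11·12)=11.489, Dorne √(4·5)=4.472, Harke √(4·5)=4.472, Brisco √(1·2)=1.414, Galen √(6·7)=6.481, Eskel √(11·12)=11.489, Carrow √(2·3)=2.449.
Each quota rounded against its threshold gives Farrow 11, Dorne 5, Harke 4, Brisco 2, Galen 6, Eskel 12, Carrow 3 (total 43).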